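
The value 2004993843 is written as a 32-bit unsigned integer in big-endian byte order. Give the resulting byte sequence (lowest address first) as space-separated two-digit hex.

2004993843 in hexadecimal, padded to 32 bits, is 0x7781C733.
Split into bytes (most-significant first): 77 81 C7 33.
Big-endian stores the most-significant byte at the lowest address.
So the memory order matches the most-significant-first order: 77 81 C7 33.

77 81 C7 33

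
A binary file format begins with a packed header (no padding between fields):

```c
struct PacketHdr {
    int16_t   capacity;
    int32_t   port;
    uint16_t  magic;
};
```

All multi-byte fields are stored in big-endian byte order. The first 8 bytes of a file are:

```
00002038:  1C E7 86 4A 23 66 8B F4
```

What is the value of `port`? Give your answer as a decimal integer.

-2041961626

`port` follows `capacity` (2 bytes), so it starts at byte offset 2 and occupies 4 bytes.
Bytes at offsets 2..5: 86 4A 23 66.
Big-endian: lowest address holds the most-significant byte.
The bytes are already most-significant first: 0x864A2366.
Top bit is set, so as a signed 32-bit value this is 0x864A2366 − 2^32 = -2041961626.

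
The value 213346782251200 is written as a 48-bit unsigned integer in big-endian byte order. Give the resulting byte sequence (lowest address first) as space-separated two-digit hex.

C2 09 AB 2B 88 C0

213346782251200 in hexadecimal, padded to 48 bits, is 0xC209AB2B88C0.
Split into bytes (most-significant first): C2 09 AB 2B 88 C0.
Big-endian stores the most-significant byte at the lowest address.
So the memory order matches the most-significant-first order: C2 09 AB 2B 88 C0.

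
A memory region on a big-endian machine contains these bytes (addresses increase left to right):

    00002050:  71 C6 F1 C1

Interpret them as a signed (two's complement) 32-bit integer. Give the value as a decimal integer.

In big-endian order the high byte comes first in memory.
The bytes are already most-significant first: 0x71C6F1C1.
0x71C6F1C1 = 1908863425.

1908863425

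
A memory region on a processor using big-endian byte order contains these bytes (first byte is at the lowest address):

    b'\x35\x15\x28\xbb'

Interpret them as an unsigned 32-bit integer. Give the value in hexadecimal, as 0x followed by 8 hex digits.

Big-endian stores the most-significant byte at the lowest address.
The bytes are already most-significant first: 0x351528BB.

0x351528BB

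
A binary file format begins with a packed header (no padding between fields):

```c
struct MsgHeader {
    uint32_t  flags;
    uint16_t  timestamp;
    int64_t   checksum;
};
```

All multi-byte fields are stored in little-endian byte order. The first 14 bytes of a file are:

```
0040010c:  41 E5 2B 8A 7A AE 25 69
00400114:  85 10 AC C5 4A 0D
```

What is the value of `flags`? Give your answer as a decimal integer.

2318132545

`flags` is the first field, at byte offset 0, occupying 4 bytes.
Bytes at offsets 0..3: 41 E5 2B 8A.
In little-endian order the low byte comes first in memory.
Reassemble most-significant byte first: 8A 2B E5 41 → 0x8A2BE541.
0x8A2BE541 = 2318132545.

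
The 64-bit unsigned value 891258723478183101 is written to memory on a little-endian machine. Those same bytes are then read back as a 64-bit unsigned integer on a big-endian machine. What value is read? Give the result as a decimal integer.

13663044130121670156

891258723478183101 in 64-bit hexadecimal is 0x0C5E63163FE29CBD.
Stored little-endian, the bytes at ascending addresses are BD 9C E2 3F 16 63 5E 0C.
Read back as big-endian, the last byte is least significant, giving 0xBD9CE23F16635E0C.
0xBD9CE23F16635E0C = 13663044130121670156.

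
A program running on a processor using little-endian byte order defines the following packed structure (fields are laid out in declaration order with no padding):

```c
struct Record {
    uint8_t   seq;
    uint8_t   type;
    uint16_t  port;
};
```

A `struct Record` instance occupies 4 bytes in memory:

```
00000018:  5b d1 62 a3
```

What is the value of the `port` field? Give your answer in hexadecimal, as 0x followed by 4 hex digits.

`port` follows `seq` (1 B), `type` (1 B), so it starts at offset 1 + 1 = 2 and occupies 2 bytes.
Bytes at offsets 2..3: 62 A3.
Little-endian stores the least-significant byte at the lowest address.
Reassemble most-significant byte first: A3 62 → 0xA362.

0xA362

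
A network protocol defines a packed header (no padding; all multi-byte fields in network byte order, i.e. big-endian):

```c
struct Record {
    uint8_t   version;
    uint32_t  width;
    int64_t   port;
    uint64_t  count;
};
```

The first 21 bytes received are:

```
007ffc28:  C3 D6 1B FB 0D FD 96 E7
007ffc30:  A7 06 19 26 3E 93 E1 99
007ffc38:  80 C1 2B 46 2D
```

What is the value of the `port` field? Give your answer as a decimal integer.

`port` follows `version` (1 B), `width` (4 B), so it starts at offset 1 + 4 = 5 and occupies 8 bytes.
Bytes at offsets 5..12: FD 96 E7 A7 06 19 26 3E.
Big-endian stores the most-significant byte at the lowest address.
The bytes are already most-significant first: 0xFD96E7A70619263E.
Top bit is set, so as a signed 64-bit value this is 0xFD96E7A70619263E − 2^64 = -173696831059319234.

-173696831059319234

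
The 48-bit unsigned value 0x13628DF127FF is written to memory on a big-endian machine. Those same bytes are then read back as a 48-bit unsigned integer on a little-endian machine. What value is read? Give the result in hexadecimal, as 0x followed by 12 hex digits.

0xFF27F18D6213

Stored big-endian, the bytes at ascending addresses are 13 62 8D F1 27 FF.
Read back as little-endian, the first byte is least significant, giving 0xFF27F18D6213.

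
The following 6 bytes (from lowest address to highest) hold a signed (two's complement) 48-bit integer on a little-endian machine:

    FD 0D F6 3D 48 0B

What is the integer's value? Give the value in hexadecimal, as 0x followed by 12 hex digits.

In little-endian order the low byte comes first in memory.
Reassemble most-significant byte first: 0B 48 3D F6 0D FD → 0x0B483DF60DFD.

0x0B483DF60DFD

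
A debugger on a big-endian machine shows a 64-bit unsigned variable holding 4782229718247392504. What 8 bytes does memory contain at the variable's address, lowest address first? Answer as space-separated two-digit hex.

42 5D E4 97 66 73 C4 F8

4782229718247392504 in hexadecimal, padded to 64 bits, is 0x425DE4976673C4F8.
Split into bytes (most-significant first): 42 5D E4 97 66 73 C4 F8.
Big-endian: lowest address holds the most-significant byte.
So the memory order matches the most-significant-first order: 42 5D E4 97 66 73 C4 F8.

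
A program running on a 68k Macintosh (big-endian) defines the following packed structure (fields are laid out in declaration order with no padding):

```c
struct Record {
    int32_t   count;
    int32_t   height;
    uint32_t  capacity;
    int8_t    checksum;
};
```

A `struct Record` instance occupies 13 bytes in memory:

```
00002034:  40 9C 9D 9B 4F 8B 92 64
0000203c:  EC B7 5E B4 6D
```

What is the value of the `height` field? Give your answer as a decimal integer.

1334547044

`height` follows `count` (4 bytes), so it starts at byte offset 4 and occupies 4 bytes.
Bytes at offsets 4..7: 4F 8B 92 64.
In big-endian order the high byte comes first in memory.
The bytes are already most-significant first: 0x4F8B9264.
0x4F8B9264 = 1334547044.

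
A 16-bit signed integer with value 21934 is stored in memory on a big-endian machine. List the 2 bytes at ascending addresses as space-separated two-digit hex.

21934 in hexadecimal, padded to 16 bits, is 0x55AE.
Split into bytes (most-significant first): 55 AE.
Big-endian: lowest address holds the most-significant byte.
So the memory order matches the most-significant-first order: 55 AE.

55 AE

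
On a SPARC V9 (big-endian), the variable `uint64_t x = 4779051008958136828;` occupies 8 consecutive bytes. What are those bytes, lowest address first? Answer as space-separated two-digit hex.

4779051008958136828 in hexadecimal, padded to 64 bits, is 0x42529992786C01FC.
Split into bytes (most-significant first): 42 52 99 92 78 6C 01 FC.
Big-endian stores the most-significant byte at the lowest address.
So the memory order matches the most-significant-first order: 42 52 99 92 78 6C 01 FC.

42 52 99 92 78 6C 01 FC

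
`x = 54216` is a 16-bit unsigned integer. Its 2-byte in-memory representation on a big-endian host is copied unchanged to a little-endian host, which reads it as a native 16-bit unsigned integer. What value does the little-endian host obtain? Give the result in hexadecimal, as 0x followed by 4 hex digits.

54216 in 16-bit hexadecimal is 0xD3C8.
Stored big-endian, the bytes at ascending addresses are D3 C8.
Read back as little-endian, the first byte is least significant, giving 0xC8D3.

0xC8D3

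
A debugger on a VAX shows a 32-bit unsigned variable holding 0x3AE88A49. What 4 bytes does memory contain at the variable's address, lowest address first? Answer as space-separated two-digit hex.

Split into bytes (most-significant first): 3A E8 8A 49.
Little-endian: lowest address holds the least-significant byte.
So at ascending addresses the bytes are 49 8A E8 3A.

49 8A E8 3A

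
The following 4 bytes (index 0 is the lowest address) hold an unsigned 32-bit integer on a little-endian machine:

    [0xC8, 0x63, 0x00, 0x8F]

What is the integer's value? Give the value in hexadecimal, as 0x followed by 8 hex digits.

0x8F0063C8

Little-endian: lowest address holds the least-significant byte.
Reassemble most-significant byte first: 8F 00 63 C8 → 0x8F0063C8.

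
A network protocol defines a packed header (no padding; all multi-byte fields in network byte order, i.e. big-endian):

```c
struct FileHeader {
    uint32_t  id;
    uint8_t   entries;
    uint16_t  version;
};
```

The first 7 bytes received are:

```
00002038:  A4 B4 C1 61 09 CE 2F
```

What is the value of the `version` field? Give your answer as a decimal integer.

`version` follows `id` (4 B), `entries` (1 B), so it starts at offset 4 + 1 = 5 and occupies 2 bytes.
Bytes at offsets 5..6: CE 2F.
Big-endian stores the most-significant byte at the lowest address.
The bytes are already most-significant first: 0xCE2F.
0xCE2F = 52783.

52783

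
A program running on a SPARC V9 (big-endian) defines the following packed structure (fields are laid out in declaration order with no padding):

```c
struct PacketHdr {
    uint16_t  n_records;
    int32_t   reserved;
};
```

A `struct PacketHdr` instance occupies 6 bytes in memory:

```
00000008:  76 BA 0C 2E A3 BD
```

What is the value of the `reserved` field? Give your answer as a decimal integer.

204383165

`reserved` follows `n_records` (2 bytes), so it starts at byte offset 2 and occupies 4 bytes.
Bytes at offsets 2..5: 0C 2E A3 BD.
In big-endian order the high byte comes first in memory.
The bytes are already most-significant first: 0x0C2EA3BD.
0x0C2EA3BD = 204383165.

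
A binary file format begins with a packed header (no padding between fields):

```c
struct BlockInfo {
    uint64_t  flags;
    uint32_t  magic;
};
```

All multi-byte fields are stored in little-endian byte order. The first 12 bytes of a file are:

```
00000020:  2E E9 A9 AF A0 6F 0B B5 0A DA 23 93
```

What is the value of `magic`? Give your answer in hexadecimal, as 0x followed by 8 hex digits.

0x9323DA0A

`magic` follows `flags` (8 bytes), so it starts at byte offset 8 and occupies 4 bytes.
Bytes at offsets 8..11: 0A DA 23 93.
In little-endian order the low byte comes first in memory.
Reassemble most-significant byte first: 93 23 DA 0A → 0x9323DA0A.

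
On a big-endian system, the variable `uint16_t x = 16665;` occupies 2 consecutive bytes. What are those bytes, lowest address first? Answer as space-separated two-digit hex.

16665 in hexadecimal, padded to 16 bits, is 0x4119.
Split into bytes (most-significant first): 41 19.
In big-endian order the high byte comes first in memory.
So the memory order matches the most-significant-first order: 41 19.

41 19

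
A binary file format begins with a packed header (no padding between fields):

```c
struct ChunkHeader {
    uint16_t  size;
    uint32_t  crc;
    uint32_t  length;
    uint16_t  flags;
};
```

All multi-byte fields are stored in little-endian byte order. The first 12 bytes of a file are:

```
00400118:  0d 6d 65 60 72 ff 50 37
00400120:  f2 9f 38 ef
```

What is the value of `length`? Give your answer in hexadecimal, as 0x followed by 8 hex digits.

`length` follows `size` (2 B), `crc` (4 B), so it starts at offset 2 + 4 = 6 and occupies 4 bytes.
Bytes at offsets 6..9: 50 37 F2 9F.
Little-endian stores the least-significant byte at the lowest address.
Reassemble most-significant byte first: 9F F2 37 50 → 0x9FF23750.

0x9FF23750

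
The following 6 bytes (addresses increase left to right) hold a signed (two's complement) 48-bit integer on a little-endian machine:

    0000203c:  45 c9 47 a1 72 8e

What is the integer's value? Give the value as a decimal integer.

-124851993458363

Little-endian stores the least-significant byte at the lowest address.
Reassemble most-significant byte first: 8E 72 A1 47 C9 45 → 0x8E72A147C945.
Top bit is set, so as a signed 48-bit value this is 0x8E72A147C945 − 2^48 = -124851993458363.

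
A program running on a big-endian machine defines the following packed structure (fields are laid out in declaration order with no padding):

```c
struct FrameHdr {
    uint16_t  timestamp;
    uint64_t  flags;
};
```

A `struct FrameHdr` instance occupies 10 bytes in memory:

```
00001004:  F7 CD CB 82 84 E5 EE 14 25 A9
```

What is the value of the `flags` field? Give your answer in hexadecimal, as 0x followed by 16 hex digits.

`flags` follows `timestamp` (2 bytes), so it starts at byte offset 2 and occupies 8 bytes.
Bytes at offsets 2..9: CB 82 84 E5 EE 14 25 A9.
Big-endian: lowest address holds the most-significant byte.
The bytes are already most-significant first: 0xCB8284E5EE1425A9.

0xCB8284E5EE1425A9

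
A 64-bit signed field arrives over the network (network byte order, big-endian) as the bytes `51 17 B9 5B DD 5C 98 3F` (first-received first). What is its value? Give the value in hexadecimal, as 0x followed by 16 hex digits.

Big-endian stores the most-significant byte at the lowest address.
The bytes are already most-significant first: 0x5117B95BDD5C983F.

0x5117B95BDD5C983F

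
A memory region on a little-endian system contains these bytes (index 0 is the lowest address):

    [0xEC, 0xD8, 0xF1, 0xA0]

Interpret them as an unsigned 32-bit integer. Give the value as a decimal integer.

Little-endian stores the least-significant byte at the lowest address.
Reassemble most-significant byte first: A0 F1 D8 EC → 0xA0F1D8EC.
0xA0F1D8EC = 2700204268.

2700204268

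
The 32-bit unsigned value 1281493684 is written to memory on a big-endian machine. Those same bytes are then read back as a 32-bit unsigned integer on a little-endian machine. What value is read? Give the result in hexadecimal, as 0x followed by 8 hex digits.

0xB40A624C

1281493684 in 32-bit hexadecimal is 0x4C620AB4.
Stored big-endian, the bytes at ascending addresses are 4C 62 0A B4.
Read back as little-endian, the first byte is least significant, giving 0xB40A624C.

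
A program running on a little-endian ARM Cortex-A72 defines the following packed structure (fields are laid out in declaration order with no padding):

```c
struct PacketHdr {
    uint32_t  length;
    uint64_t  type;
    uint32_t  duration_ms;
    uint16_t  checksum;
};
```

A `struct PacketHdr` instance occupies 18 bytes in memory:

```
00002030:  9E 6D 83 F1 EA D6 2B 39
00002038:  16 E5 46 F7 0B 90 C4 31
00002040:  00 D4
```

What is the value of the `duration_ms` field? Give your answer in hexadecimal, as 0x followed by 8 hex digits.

0x31C4900B

`duration_ms` follows `length` (4 B), `type` (8 B), so it starts at offset 4 + 8 = 12 and occupies 4 bytes.
Bytes at offsets 12..15: 0B 90 C4 31.
In little-endian order the low byte comes first in memory.
Reassemble most-significant byte first: 31 C4 90 0B → 0x31C4900B.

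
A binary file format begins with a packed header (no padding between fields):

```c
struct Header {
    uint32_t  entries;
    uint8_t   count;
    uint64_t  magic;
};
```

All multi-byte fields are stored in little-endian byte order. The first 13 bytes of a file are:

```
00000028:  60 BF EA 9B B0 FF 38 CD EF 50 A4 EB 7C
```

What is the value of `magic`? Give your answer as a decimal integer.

9001468947757611263

`magic` follows `entries` (4 B), `count` (1 B), so it starts at offset 4 + 1 = 5 and occupies 8 bytes.
Bytes at offsets 5..12: FF 38 CD EF 50 A4 EB 7C.
Little-endian: lowest address holds the least-significant byte.
Reassemble most-significant byte first: 7C EB A4 50 EF CD 38 FF → 0x7CEBA450EFCD38FF.
0x7CEBA450EFCD38FF = 9001468947757611263.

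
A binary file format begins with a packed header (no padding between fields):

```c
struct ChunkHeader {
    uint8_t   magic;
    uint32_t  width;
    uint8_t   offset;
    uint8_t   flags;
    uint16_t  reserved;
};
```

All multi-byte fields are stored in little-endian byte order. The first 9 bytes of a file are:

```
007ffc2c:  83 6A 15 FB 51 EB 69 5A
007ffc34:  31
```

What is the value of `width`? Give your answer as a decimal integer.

`width` follows `magic` (1 byte), so it starts at byte offset 1 and occupies 4 bytes.
Bytes at offsets 1..4: 6A 15 FB 51.
Little-endian stores the least-significant byte at the lowest address.
Reassemble most-significant byte first: 51 FB 15 6A → 0x51FB156A.
0x51FB156A = 1375409514.

1375409514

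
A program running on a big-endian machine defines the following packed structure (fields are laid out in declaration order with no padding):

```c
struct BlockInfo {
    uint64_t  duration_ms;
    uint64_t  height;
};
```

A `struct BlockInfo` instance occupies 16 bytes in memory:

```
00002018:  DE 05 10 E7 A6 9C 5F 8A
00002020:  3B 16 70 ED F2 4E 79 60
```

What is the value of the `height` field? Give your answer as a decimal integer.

4257714665000171872

`height` follows `duration_ms` (8 bytes), so it starts at byte offset 8 and occupies 8 bytes.
Bytes at offsets 8..15: 3B 16 70 ED F2 4E 79 60.
Big-endian stores the most-significant byte at the lowest address.
The bytes are already most-significant first: 0x3B1670EDF24E7960.
0x3B1670EDF24E7960 = 4257714665000171872.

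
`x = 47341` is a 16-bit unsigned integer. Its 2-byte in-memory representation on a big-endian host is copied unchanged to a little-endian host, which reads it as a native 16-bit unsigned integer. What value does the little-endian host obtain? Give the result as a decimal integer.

47341 in 16-bit hexadecimal is 0xB8ED.
Stored big-endian, the bytes at ascending addresses are B8 ED.
Read back as little-endian, the first byte is least significant, giving 0xEDB8.
0xEDB8 = 60856.

60856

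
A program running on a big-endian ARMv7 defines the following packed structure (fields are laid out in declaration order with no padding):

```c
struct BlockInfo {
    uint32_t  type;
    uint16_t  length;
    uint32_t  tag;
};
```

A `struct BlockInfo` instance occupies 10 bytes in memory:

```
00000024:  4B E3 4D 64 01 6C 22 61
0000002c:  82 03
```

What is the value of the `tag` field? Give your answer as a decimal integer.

576815619

`tag` follows `type` (4 B), `length` (2 B), so it starts at offset 4 + 2 = 6 and occupies 4 bytes.
Bytes at offsets 6..9: 22 61 82 03.
Big-endian stores the most-significant byte at the lowest address.
The bytes are already most-significant first: 0x22618203.
0x22618203 = 576815619.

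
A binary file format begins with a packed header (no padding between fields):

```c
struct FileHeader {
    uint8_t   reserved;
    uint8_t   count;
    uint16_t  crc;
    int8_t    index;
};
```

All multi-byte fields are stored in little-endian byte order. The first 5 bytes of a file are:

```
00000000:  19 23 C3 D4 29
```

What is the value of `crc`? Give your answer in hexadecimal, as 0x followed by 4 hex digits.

`crc` follows `reserved` (1 B), `count` (1 B), so it starts at offset 1 + 1 = 2 and occupies 2 bytes.
Bytes at offsets 2..3: C3 D4.
In little-endian order the low byte comes first in memory.
Reassemble most-significant byte first: D4 C3 → 0xD4C3.

0xD4C3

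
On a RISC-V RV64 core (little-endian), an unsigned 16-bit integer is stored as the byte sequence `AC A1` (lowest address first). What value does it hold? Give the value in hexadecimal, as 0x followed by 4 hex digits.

In little-endian order the low byte comes first in memory.
Reassemble most-significant byte first: A1 AC → 0xA1AC.

0xA1AC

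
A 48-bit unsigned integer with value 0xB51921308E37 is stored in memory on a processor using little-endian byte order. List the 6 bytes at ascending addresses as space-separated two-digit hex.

37 8E 30 21 19 B5

Split into bytes (most-significant first): B5 19 21 30 8E 37.
Little-endian stores the least-significant byte at the lowest address.
So at ascending addresses the bytes are 37 8E 30 21 19 B5.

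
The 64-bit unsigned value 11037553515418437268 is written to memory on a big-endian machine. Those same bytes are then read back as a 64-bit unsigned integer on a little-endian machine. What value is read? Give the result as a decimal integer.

11037553515418437268 in 64-bit hexadecimal is 0x992D44715BE14694.
Stored big-endian, the bytes at ascending addresses are 99 2D 44 71 5B E1 46 94.
Read back as little-endian, the first byte is least significant, giving 0x9446E15B71442D99.
0x9446E15B71442D99 = 10684474948841647513.

10684474948841647513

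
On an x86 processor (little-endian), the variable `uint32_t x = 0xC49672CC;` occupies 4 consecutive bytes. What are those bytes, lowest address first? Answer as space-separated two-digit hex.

Split into bytes (most-significant first): C4 96 72 CC.
Little-endian stores the least-significant byte at the lowest address.
So at ascending addresses the bytes are CC 72 96 C4.

CC 72 96 C4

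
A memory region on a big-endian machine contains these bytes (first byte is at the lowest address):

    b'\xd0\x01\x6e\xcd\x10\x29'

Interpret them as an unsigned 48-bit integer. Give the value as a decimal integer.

Big-endian: lowest address holds the most-significant byte.
The bytes are already most-significant first: 0xD0016ECD1029.
0xD0016ECD1029 = 228704572477481.

228704572477481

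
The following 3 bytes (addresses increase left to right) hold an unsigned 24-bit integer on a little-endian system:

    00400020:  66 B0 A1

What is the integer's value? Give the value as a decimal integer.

10596454

Little-endian stores the least-significant byte at the lowest address.
Reassemble most-significant byte first: A1 B0 66 → 0xA1B066.
0xA1B066 = 10596454.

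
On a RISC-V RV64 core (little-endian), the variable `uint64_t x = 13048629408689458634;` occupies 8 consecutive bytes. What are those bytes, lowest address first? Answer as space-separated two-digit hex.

13048629408689458634 in hexadecimal, padded to 64 bits, is 0xB5160B5006A68DCA.
Split into bytes (most-significant first): B5 16 0B 50 06 A6 8D CA.
Little-endian: lowest address holds the least-significant byte.
So at ascending addresses the bytes are CA 8D A6 06 50 0B 16 B5.

CA 8D A6 06 50 0B 16 B5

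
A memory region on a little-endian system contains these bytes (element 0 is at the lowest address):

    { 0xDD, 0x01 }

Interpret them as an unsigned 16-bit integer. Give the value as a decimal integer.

In little-endian order the low byte comes first in memory.
Reassemble most-significant byte first: 01 DD → 0x01DD.
0x01DD = 477.

477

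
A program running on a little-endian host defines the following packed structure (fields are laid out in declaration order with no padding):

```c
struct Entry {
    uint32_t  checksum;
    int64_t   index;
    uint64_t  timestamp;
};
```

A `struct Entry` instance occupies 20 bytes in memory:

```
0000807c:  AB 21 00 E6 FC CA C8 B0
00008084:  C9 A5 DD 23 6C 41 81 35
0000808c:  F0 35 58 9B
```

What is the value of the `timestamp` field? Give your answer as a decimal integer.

`timestamp` follows `checksum` (4 B), `index` (8 B), so it starts at offset 4 + 8 = 12 and occupies 8 bytes.
Bytes at offsets 12..19: 6C 41 81 35 F0 35 58 9B.
In little-endian order the low byte comes first in memory.
Reassemble most-significant byte first: 9B 58 35 F0 35 81 41 6C → 0x9B5835F03581416C.
0x9B5835F03581416C = 11193756179635454316.

11193756179635454316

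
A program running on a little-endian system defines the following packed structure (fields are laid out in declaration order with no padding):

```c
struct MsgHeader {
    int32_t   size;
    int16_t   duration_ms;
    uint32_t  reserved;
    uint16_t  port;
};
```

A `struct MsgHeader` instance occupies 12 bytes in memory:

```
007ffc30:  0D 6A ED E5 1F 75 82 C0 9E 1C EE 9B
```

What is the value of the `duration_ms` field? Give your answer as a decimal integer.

`duration_ms` follows `size` (4 bytes), so it starts at byte offset 4 and occupies 2 bytes.
Bytes at offsets 4..5: 1F 75.
In little-endian order the low byte comes first in memory.
Reassemble most-significant byte first: 75 1F → 0x751F.
0x751F = 29983.

29983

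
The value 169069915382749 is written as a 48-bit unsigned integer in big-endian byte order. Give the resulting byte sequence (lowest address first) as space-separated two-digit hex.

169069915382749 in hexadecimal, padded to 48 bits, is 0x99C4A83FA3DD.
Split into bytes (most-significant first): 99 C4 A8 3F A3 DD.
In big-endian order the high byte comes first in memory.
So the memory order matches the most-significant-first order: 99 C4 A8 3F A3 DD.

99 C4 A8 3F A3 DD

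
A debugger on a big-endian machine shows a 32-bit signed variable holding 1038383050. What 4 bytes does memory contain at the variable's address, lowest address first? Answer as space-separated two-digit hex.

1038383050 in hexadecimal, padded to 32 bits, is 0x3DE477CA.
Split into bytes (most-significant first): 3D E4 77 CA.
In big-endian order the high byte comes first in memory.
So the memory order matches the most-significant-first order: 3D E4 77 CA.

3D E4 77 CA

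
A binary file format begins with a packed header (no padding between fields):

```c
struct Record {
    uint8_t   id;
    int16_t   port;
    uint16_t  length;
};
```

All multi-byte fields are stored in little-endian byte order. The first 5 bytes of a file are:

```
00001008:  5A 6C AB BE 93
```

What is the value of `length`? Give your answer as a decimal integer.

37822

`length` follows `id` (1 B), `port` (2 B), so it starts at offset 1 + 2 = 3 and occupies 2 bytes.
Bytes at offsets 3..4: BE 93.
Little-endian stores the least-significant byte at the lowest address.
Reassemble most-significant byte first: 93 BE → 0x93BE.
0x93BE = 37822.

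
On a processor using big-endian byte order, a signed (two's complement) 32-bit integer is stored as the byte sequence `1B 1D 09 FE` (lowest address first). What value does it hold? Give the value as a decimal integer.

454887934

Big-endian: lowest address holds the most-significant byte.
The bytes are already most-significant first: 0x1B1D09FE.
0x1B1D09FE = 454887934.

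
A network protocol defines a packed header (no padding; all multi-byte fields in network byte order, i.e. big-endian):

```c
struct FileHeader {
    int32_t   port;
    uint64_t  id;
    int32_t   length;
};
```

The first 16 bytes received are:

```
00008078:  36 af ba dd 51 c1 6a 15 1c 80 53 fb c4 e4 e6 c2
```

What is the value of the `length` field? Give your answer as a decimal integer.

-991631678

`length` follows `port` (4 B), `id` (8 B), so it starts at offset 4 + 8 = 12 and occupies 4 bytes.
Bytes at offsets 12..15: C4 E4 E6 C2.
In big-endian order the high byte comes first in memory.
The bytes are already most-significant first: 0xC4E4E6C2.
Top bit is set, so as a signed 32-bit value this is 0xC4E4E6C2 − 2^32 = -991631678.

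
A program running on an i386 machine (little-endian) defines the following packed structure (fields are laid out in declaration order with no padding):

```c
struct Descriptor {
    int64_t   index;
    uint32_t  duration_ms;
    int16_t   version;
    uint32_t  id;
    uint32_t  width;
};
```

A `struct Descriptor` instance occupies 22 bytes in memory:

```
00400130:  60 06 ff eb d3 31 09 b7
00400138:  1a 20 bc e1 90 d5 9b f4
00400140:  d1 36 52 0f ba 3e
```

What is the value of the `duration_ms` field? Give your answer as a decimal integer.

`duration_ms` follows `index` (8 bytes), so it starts at byte offset 8 and occupies 4 bytes.
Bytes at offsets 8..11: 1A 20 BC E1.
Little-endian stores the least-significant byte at the lowest address.
Reassemble most-significant byte first: E1 BC 20 1A → 0xE1BC201A.
0xE1BC201A = 3787202586.

3787202586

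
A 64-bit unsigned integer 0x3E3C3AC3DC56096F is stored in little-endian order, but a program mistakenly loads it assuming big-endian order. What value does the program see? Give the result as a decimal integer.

Stored little-endian, the bytes at ascending addresses are 6F 09 56 DC C3 3A 3C 3E.
Read back as big-endian, the last byte is least significant, giving 0x6F0956DCC33A3C3E.
0x6F0956DCC33A3C3E = 8001021719168564286.

8001021719168564286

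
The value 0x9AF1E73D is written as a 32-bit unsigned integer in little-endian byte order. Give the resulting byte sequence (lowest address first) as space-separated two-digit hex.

3D E7 F1 9A

Split into bytes (most-significant first): 9A F1 E7 3D.
In little-endian order the low byte comes first in memory.
So at ascending addresses the bytes are 3D E7 F1 9A.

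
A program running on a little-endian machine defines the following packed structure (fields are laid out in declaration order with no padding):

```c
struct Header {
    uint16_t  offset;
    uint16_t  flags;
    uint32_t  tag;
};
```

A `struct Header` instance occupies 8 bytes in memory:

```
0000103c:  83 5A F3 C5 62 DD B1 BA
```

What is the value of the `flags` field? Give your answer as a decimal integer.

`flags` follows `offset` (2 bytes), so it starts at byte offset 2 and occupies 2 bytes.
Bytes at offsets 2..3: F3 C5.
Little-endian stores the least-significant byte at the lowest address.
Reassemble most-significant byte first: C5 F3 → 0xC5F3.
0xC5F3 = 50675.

50675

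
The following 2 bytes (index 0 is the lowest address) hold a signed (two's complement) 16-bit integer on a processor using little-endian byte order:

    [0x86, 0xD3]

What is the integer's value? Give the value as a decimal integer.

-11386

In little-endian order the low byte comes first in memory.
Reassemble most-significant byte first: D3 86 → 0xD386.
Top bit is set, so as a signed 16-bit value this is 0xD386 − 2^16 = -11386.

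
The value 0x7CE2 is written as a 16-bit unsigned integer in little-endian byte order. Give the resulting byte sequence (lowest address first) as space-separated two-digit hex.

Split into bytes (most-significant first): 7C E2.
Little-endian: lowest address holds the least-significant byte.
So at ascending addresses the bytes are E2 7C.

E2 7C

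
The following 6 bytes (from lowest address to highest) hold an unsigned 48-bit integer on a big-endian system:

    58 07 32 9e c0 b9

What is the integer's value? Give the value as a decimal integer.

96787937280185

Big-endian stores the most-significant byte at the lowest address.
The bytes are already most-significant first: 0x5807329EC0B9.
0x5807329EC0B9 = 96787937280185.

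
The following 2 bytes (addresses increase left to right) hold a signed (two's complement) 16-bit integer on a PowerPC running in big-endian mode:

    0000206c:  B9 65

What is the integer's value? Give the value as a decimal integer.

-18075

Big-endian stores the most-significant byte at the lowest address.
The bytes are already most-significant first: 0xB965.
Top bit is set, so as a signed 16-bit value this is 0xB965 − 2^16 = -18075.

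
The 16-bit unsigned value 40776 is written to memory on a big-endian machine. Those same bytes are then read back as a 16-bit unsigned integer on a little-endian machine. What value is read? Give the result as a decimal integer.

18591

40776 in 16-bit hexadecimal is 0x9F48.
Stored big-endian, the bytes at ascending addresses are 9F 48.
Read back as little-endian, the first byte is least significant, giving 0x489F.
0x489F = 18591.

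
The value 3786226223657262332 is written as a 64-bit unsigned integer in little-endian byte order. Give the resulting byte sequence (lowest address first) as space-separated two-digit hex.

FC 1C 5C AC B0 60 8B 34

3786226223657262332 in hexadecimal, padded to 64 bits, is 0x348B60B0AC5C1CFC.
Split into bytes (most-significant first): 34 8B 60 B0 AC 5C 1C FC.
Little-endian stores the least-significant byte at the lowest address.
So at ascending addresses the bytes are FC 1C 5C AC B0 60 8B 34.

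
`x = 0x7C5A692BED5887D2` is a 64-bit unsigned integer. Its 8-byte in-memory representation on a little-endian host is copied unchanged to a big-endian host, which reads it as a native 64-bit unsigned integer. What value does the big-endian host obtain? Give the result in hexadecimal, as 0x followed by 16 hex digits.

Stored little-endian, the bytes at ascending addresses are D2 87 58 ED 2B 69 5A 7C.
Read back as big-endian, the last byte is least significant, giving 0xD28758ED2B695A7C.

0xD28758ED2B695A7C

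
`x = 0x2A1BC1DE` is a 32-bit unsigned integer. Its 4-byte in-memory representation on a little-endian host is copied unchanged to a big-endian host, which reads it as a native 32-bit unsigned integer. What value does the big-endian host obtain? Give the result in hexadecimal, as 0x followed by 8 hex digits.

0xDEC11B2A

Stored little-endian, the bytes at ascending addresses are DE C1 1B 2A.
Read back as big-endian, the last byte is least significant, giving 0xDEC11B2A.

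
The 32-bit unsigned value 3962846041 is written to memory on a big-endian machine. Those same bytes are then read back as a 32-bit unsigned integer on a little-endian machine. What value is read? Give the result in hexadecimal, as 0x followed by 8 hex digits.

3962846041 in 32-bit hexadecimal is 0xEC343B59.
Stored big-endian, the bytes at ascending addresses are EC 34 3B 59.
Read back as little-endian, the first byte is least significant, giving 0x593B34EC.

0x593B34EC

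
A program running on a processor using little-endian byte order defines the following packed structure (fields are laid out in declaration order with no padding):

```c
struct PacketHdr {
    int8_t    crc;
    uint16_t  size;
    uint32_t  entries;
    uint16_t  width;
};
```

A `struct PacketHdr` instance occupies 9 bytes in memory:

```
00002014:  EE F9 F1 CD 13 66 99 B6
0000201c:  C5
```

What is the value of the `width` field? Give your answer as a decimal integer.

50614

`width` follows `crc` (1 B), `size` (2 B), `entries` (4 B), so it starts at offset 1 + 2 + 4 = 7 and occupies 2 bytes.
Bytes at offsets 7..8: B6 C5.
Little-endian stores the least-significant byte at the lowest address.
Reassemble most-significant byte first: C5 B6 → 0xC5B6.
0xC5B6 = 50614.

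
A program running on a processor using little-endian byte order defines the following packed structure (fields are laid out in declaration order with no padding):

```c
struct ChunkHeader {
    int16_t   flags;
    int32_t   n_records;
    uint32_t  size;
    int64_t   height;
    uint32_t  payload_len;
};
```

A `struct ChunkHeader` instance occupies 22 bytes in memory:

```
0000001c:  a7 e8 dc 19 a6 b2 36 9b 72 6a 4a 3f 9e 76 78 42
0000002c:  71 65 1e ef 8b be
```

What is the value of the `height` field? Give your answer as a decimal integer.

`height` follows `flags` (2 B), `n_records` (4 B), `size` (4 B), so it starts at offset 2 + 4 + 4 = 10 and occupies 8 bytes.
Bytes at offsets 10..17: 4A 3F 9E 76 78 42 71 65.
Little-endian: lowest address holds the least-significant byte.
Reassemble most-significant byte first: 65 71 42 78 76 9E 3F 4A → 0x65714278769E3F4A.
0x65714278769E3F4A = 7309696755352616778.

7309696755352616778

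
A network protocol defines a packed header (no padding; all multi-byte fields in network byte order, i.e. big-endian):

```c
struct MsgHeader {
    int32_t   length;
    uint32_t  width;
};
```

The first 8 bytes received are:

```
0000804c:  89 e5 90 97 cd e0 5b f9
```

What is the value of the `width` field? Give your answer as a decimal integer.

`width` follows `length` (4 bytes), so it starts at byte offset 4 and occupies 4 bytes.
Bytes at offsets 4..7: CD E0 5B F9.
Big-endian stores the most-significant byte at the lowest address.
The bytes are already most-significant first: 0xCDE05BF9.
0xCDE05BF9 = 3454032889.

3454032889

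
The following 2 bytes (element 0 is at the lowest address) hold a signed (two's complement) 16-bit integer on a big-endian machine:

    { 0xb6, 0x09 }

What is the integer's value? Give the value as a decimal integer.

-18935

In big-endian order the high byte comes first in memory.
The bytes are already most-significant first: 0xB609.
Top bit is set, so as a signed 16-bit value this is 0xB609 − 2^16 = -18935.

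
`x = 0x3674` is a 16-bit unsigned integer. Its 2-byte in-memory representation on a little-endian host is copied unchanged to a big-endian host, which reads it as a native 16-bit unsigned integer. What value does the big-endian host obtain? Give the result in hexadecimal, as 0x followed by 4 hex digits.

Stored little-endian, the bytes at ascending addresses are 74 36.
Read back as big-endian, the last byte is least significant, giving 0x7436.

0x7436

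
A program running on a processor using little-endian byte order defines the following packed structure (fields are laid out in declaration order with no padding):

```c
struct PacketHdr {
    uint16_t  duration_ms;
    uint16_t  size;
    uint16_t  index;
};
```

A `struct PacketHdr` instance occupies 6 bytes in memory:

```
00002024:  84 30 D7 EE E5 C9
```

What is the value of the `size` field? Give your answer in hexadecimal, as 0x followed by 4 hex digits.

`size` follows `duration_ms` (2 bytes), so it starts at byte offset 2 and occupies 2 bytes.
Bytes at offsets 2..3: D7 EE.
In little-endian order the low byte comes first in memory.
Reassemble most-significant byte first: EE D7 → 0xEED7.

0xEED7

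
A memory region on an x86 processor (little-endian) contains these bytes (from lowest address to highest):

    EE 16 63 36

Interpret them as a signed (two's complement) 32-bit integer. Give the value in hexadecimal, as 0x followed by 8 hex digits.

0x366316EE

Little-endian: lowest address holds the least-significant byte.
Reassemble most-significant byte first: 36 63 16 EE → 0x366316EE.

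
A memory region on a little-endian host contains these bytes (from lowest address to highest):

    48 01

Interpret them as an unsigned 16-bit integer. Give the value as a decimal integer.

Little-endian: lowest address holds the least-significant byte.
Reassemble most-significant byte first: 01 48 → 0x0148.
0x0148 = 328.

328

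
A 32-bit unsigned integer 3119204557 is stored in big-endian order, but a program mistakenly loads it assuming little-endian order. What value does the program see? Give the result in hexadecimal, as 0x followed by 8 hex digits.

3119204557 in 32-bit hexadecimal is 0xB9EB48CD.
Stored big-endian, the bytes at ascending addresses are B9 EB 48 CD.
Read back as little-endian, the first byte is least significant, giving 0xCD48EBB9.

0xCD48EBB9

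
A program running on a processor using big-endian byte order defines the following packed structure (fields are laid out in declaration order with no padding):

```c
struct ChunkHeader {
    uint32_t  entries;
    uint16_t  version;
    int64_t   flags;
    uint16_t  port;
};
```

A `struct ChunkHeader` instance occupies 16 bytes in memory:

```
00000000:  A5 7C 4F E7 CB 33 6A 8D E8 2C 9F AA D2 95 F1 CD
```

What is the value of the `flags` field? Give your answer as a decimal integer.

7678048218091541141

`flags` follows `entries` (4 B), `version` (2 B), so it starts at offset 4 + 2 = 6 and occupies 8 bytes.
Bytes at offsets 6..13: 6A 8D E8 2C 9F AA D2 95.
In big-endian order the high byte comes first in memory.
The bytes are already most-significant first: 0x6A8DE82C9FAAD295.
0x6A8DE82C9FAAD295 = 7678048218091541141.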